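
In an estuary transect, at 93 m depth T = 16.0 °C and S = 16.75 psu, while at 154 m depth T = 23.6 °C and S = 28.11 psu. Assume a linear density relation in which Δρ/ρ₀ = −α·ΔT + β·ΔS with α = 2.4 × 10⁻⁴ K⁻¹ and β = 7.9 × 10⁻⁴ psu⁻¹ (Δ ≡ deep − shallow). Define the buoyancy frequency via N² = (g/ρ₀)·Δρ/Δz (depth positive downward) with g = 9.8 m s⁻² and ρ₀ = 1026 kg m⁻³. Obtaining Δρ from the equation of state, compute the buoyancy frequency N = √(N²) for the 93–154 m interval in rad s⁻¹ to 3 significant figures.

0.0339 rad s⁻¹

ΔT = +7.6 K, ΔS = +11.36 psu (deep − shallow).
Δρ/ρ₀ = −αΔT + βΔS = -1.824 × 10⁻³ + 8.9744 × 10⁻³ = 7.1504 × 10⁻³, so Δρ ≈ 7.336 kg m⁻³.
N² = (g/ρ₀)·Δρ/Δz = g·(Δρ/ρ₀)/Δz = 9.8 × 7.1504 × 10⁻³ / 61 = 1.1488 × 10⁻³ s⁻².
N = √(1.1488 × 10⁻³) = 0.033894 rad s⁻¹ ≈ 0.0339 rad s⁻¹.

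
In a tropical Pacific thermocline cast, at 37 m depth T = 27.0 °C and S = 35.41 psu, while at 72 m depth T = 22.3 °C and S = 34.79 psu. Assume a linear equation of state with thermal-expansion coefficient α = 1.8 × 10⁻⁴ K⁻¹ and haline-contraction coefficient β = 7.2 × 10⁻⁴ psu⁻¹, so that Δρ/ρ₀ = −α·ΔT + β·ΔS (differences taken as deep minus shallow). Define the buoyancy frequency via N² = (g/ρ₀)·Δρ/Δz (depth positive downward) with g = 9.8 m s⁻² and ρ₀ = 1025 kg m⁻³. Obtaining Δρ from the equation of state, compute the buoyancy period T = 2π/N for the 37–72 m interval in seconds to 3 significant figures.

ΔT = -4.7 K, ΔS = -0.62 psu (deep − shallow).
Δρ/ρ₀ = −αΔT + βΔS = 8.46 × 10⁻⁴ − 4.464 × 10⁻⁴ = 3.996 × 10⁻⁴, so Δρ ≈ 0.4096 kg m⁻³.
N² = (g/ρ₀)·Δρ/Δz = g·(Δρ/ρ₀)/Δz = 9.8 × 3.996 × 10⁻⁴ / 35 = 1.1189 × 10⁻⁴ s⁻².
N = √(1.1189 × 10⁻⁴) = 0.010578 rad s⁻¹ → T = 2π/N = 593.99 s ≈ 594 s.

594 s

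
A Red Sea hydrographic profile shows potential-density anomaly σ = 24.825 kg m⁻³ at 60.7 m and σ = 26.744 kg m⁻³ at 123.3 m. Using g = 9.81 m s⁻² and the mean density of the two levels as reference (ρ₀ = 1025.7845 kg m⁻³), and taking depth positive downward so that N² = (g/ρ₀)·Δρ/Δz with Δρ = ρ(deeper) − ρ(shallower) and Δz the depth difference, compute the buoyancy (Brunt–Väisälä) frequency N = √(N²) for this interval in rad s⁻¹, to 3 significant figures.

0.0171 rad s⁻¹

Δρ = 1026.744 − 1024.825 = 1.919 kg m⁻³ over Δz = 123.3 − 60.7 = 62.6 m.
N² = (9.81/1025.7845) × (1.919/62.6) = 2.9317 × 10⁻⁴ s⁻².
N = √(2.9317 × 10⁻⁴) = 0.017122 rad s⁻¹ ≈ 0.0171 rad s⁻¹.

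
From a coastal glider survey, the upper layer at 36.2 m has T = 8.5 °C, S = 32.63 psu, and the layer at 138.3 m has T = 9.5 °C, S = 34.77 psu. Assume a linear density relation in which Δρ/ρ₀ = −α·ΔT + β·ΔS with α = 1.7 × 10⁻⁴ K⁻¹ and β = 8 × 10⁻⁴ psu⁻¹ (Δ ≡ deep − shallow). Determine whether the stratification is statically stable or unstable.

stable

ΔT = 9.5 − 8.5 = +1.0 K and ΔS = 34.77 − 32.63 = +2.14 psu (deep − shallow).
−αΔT = -1.70 × 10⁻⁴; βΔS = 1.712 × 10⁻³; sum Δρ/ρ₀ = 1.542 × 10⁻³.
Δρ/ρ₀ > 0, so Δρ > 0: deeper water is denser → statically stable.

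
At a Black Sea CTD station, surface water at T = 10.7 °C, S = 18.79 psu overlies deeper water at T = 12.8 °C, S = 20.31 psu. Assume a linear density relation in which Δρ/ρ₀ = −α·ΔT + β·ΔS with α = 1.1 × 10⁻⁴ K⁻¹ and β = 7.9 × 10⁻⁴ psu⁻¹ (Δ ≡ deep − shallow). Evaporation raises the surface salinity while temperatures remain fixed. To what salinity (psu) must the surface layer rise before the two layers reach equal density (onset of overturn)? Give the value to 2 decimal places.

20.02 psu

Neutral buoyancy requires −α(T_deep − T_surf) + β(S_deep − S_surf′) = 0.
S_surf′ = S_deep − (α/β)·ΔT = 20.31 − (1.1 × 10⁻⁴/7.9 × 10⁻⁴)·(+2.1) = 20.0176 psu.
Increase required: 20.0176 − 18.79 = 1.2276 psu.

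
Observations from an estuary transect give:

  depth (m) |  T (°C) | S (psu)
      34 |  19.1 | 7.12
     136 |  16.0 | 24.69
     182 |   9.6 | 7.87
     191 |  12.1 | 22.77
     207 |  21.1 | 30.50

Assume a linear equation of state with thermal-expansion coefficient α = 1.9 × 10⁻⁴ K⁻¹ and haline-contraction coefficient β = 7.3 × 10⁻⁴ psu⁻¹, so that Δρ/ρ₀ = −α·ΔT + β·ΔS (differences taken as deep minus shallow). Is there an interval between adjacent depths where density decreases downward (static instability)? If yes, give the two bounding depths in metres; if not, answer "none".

136–182 m

Evaluate Δρ/ρ₀ = −αΔT + βΔS across each adjacent pair:
  34–136 m: −αΔT+βΔS = −(1.9 × 10⁻⁴)(-3.1)+(7.3 × 10⁻⁴)(+17.57) = 0.013 → stable
  136–182 m: −αΔT+βΔS = −(1.9 × 10⁻⁴)(-6.4)+(7.3 × 10⁻⁴)(-16.82) = -0.011 → UNSTABLE
  182–191 m: −αΔT+βΔS = −(1.9 × 10⁻⁴)(+2.5)+(7.3 × 10⁻⁴)(+14.90) = 0.010 → stable
  191–207 m: −αΔT+βΔS = −(1.9 × 10⁻⁴)(+9.0)+(7.3 × 10⁻⁴)(+7.73) = 3.9 × 10⁻³ → stable
The 136–182 m interval has Δρ < 0: lighter water underlies denser water.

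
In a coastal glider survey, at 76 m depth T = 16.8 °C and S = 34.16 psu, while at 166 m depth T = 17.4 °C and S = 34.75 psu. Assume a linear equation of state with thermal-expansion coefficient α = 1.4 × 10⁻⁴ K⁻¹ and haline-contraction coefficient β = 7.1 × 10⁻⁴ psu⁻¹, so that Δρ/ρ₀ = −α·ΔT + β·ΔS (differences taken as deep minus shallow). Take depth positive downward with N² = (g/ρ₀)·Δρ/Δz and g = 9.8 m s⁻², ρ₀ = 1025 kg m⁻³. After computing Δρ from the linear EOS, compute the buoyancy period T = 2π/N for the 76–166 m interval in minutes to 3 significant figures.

ΔT = +0.6 K, ΔS = +0.59 psu (deep − shallow).
Δρ/ρ₀ = −αΔT + βΔS = -8.40 × 10⁻⁵ + 4.189 × 10⁻⁴ = 3.349 × 10⁻⁴, so Δρ ≈ 0.3433 kg m⁻³.
N² = (g/ρ₀)·Δρ/Δz = g·(Δρ/ρ₀)/Δz = 9.8 × 3.349 × 10⁻⁴ / 90 = 3.6467 × 10⁻⁵ s⁻².
N = √(3.6467 × 10⁻⁵) = 6.0388 × 10⁻³ rad s⁻¹ → T = 2π/N = 1.0405 × 10³ s = 17.342 min ≈ 17.3 min.

17.3 min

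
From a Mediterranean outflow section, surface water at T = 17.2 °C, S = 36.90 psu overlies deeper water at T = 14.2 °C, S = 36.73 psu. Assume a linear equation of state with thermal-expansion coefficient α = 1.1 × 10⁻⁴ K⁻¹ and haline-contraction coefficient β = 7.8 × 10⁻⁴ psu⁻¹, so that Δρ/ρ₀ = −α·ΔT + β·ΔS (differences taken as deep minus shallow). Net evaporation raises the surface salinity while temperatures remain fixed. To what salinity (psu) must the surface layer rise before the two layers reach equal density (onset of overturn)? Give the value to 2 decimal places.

37.15 psu

Neutral buoyancy requires −α(T_deep − T_surf) + β(S_deep − S_surf′) = 0.
S_surf′ = S_deep − (α/β)·ΔT = 36.73 − (1.1 × 10⁻⁴/7.8 × 10⁻⁴)·(-3.0) = 37.1531 psu.
Increase required: 37.1531 − 36.90 = 0.2531 psu.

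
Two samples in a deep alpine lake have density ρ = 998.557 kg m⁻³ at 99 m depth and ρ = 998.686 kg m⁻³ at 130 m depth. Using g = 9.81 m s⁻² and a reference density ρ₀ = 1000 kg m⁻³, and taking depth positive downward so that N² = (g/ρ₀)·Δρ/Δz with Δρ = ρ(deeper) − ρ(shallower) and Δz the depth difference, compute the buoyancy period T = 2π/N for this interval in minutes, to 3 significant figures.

16.4 min

Δρ = 998.686 − 998.557 = 0.129 kg m⁻³ over Δz = 130 − 99 = 31 m.
N² = (9.81/1000) × (0.129/31) = 4.0822 × 10⁻⁵ s⁻².
N = √(4.0822 × 10⁻⁵) = 6.3892 × 10⁻³ rad s⁻¹, so T = 2π/N = 983.41 s = 16.390 min ≈ 16.4 min.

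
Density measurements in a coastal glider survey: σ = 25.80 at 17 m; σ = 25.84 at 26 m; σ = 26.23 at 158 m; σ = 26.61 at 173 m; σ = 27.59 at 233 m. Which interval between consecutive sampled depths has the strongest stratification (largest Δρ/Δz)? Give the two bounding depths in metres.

Compute the density gradient over each adjacent pair:
  17–26 m: Δρ/Δz = 0.04/9 = 4.4 × 10⁻³ kg m⁻⁴
  26–158 m: Δρ/Δz = 0.39/132 = 3.0 × 10⁻³ kg m⁻⁴
  158–173 m: Δρ/Δz = 0.38/15 = 0.025 kg m⁻⁴
  173–233 m: Δρ/Δz = 0.98/60 = 0.016 kg m⁻⁴
The largest gradient is in the 158–173 m interval — the pycnocline.

158–173 m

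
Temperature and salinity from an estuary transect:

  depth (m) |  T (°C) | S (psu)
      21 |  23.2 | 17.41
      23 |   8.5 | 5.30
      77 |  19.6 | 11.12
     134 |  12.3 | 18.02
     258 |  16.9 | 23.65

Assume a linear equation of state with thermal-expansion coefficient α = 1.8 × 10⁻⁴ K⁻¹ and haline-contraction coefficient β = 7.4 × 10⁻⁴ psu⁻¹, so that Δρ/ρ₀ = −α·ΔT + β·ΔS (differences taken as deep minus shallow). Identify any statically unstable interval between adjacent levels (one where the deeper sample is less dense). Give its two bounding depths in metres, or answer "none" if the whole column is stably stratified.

Evaluate Δρ/ρ₀ = −αΔT + βΔS across each adjacent pair:
  21–23 m: −αΔT+βΔS = −(1.8 × 10⁻⁴)(-14.7)+(7.4 × 10⁻⁴)(-12.11) = -6.3 × 10⁻³ → UNSTABLE
  23–77 m: −αΔT+βΔS = −(1.8 × 10⁻⁴)(+11.1)+(7.4 × 10⁻⁴)(+5.82) = 2.3 × 10⁻³ → stable
  77–134 m: −αΔT+βΔS = −(1.8 × 10⁻⁴)(-7.3)+(7.4 × 10⁻⁴)(+6.90) = 6.4 × 10⁻³ → stable
  134–258 m: −αΔT+βΔS = −(1.8 × 10⁻⁴)(+4.6)+(7.4 × 10⁻⁴)(+5.63) = 3.3 × 10⁻³ → stable
The 21–23 m interval has Δρ < 0: lighter water underlies denser water.

21–23 m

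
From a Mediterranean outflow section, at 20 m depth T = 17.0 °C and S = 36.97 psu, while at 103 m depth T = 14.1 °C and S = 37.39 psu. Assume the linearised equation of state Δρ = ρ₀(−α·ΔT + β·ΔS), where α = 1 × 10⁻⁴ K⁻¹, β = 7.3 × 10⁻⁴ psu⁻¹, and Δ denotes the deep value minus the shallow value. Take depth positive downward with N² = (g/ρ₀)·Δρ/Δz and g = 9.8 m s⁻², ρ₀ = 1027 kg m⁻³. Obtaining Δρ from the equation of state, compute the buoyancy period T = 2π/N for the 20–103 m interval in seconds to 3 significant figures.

ΔT = -2.9 K, ΔS = +0.42 psu (deep − shallow).
Δρ/ρ₀ = −αΔT + βΔS = 2.90 × 10⁻⁴ + 3.066 × 10⁻⁴ = 5.966 × 10⁻⁴, so Δρ ≈ 0.6127 kg m⁻³.
N² = (g/ρ₀)·Δρ/Δz = g·(Δρ/ρ₀)/Δz = 9.8 × 5.966 × 10⁻⁴ / 83 = 7.0442 × 10⁻⁵ s⁻².
N = √(7.0442 × 10⁻⁵) = 8.3930 × 10⁻³ rad s⁻¹ → T = 2π/N = 748.62 s ≈ 749 s.

749 s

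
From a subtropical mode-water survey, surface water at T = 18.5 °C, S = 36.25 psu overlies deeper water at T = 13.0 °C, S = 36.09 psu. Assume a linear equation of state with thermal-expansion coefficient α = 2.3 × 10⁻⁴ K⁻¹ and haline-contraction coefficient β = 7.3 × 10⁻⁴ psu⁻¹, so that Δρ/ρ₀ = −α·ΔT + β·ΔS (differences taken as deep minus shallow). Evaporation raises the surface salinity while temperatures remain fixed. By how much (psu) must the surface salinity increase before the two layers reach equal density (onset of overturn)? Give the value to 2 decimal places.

1.57 psu

Neutral buoyancy requires −α(T_deep − T_surf) + β(S_deep − S_surf′) = 0.
S_surf′ = S_deep − (α/β)·ΔT = 36.09 − (2.3 × 10⁻⁴/7.3 × 10⁻⁴)·(-5.5) = 37.8229 psu.
Increase required: 37.8229 − 36.25 = 1.5729 psu.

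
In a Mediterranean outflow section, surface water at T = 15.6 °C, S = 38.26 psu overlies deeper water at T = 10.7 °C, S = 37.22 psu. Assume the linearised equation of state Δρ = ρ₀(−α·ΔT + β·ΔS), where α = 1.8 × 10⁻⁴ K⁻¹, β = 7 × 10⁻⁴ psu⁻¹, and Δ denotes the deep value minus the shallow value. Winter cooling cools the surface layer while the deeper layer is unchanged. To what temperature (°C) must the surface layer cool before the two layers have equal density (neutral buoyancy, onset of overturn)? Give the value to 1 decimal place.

Neutral buoyancy requires Δρ = 0, i.e. −α(T_deep − T_surf′) + β(S_deep − S_surf) = 0.
T_surf′ = T_deep − (β/α)·ΔS = 10.7 − (7 × 10⁻⁴/1.8 × 10⁻⁴)·(-1.04) = 14.744 °C.
Cooling required: 15.6 − (14.744) = 0.856 °C.

14.7 °C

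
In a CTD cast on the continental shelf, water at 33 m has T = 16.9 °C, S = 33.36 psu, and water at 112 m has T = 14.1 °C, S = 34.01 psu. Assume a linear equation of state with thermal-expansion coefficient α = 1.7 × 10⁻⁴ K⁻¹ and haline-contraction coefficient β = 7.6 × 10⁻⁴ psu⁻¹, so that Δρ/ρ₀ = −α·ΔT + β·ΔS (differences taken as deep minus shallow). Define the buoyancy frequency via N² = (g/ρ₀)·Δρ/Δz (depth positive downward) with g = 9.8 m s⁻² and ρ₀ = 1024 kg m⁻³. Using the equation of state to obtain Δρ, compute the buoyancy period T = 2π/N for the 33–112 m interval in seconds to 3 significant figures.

ΔT = -2.8 K, ΔS = +0.65 psu (deep − shallow).
Δρ/ρ₀ = −αΔT + βΔS = 4.76 × 10⁻⁴ + 4.94 × 10⁻⁴ = 9.70 × 10⁻⁴, so Δρ ≈ 0.9933 kg m⁻³.
N² = (g/ρ₀)·Δρ/Δz = g·(Δρ/ρ₀)/Δz = 9.8 × 9.70 × 10⁻⁴ / 79 = 1.2033 × 10⁻⁴ s⁻².
N = √(1.2033 × 10⁻⁴) = 0.010970 rad s⁻¹ → T = 2π/N = 572.76 s ≈ 573 s.

573 s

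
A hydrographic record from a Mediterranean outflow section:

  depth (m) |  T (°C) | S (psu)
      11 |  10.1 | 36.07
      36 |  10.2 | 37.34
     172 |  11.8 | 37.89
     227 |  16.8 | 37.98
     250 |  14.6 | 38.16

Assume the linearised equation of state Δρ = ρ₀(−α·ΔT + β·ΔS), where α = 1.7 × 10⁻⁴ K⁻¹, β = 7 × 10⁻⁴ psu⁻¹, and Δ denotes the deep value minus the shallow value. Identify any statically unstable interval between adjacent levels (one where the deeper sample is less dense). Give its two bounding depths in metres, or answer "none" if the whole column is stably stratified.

172–227 m

Evaluate Δρ/ρ₀ = −αΔT + βΔS across each adjacent pair:
  11–36 m: −αΔT+βΔS = −(1.7 × 10⁻⁴)(+0.1)+(7 × 10⁻⁴)(+1.27) = 8.7 × 10⁻⁴ → stable
  36–172 m: −αΔT+βΔS = −(1.7 × 10⁻⁴)(+1.6)+(7 × 10⁻⁴)(+0.55) = 1.1 × 10⁻⁴ → stable
  172–227 m: −αΔT+βΔS = −(1.7 × 10⁻⁴)(+5.0)+(7 × 10⁻⁴)(+0.09) = -7.9 × 10⁻⁴ → UNSTABLE
  227–250 m: −αΔT+βΔS = −(1.7 × 10⁻⁴)(-2.2)+(7 × 10⁻⁴)(+0.18) = 5.0 × 10⁻⁴ → stable
The 172–227 m interval has Δρ < 0: lighter water underlies denser water.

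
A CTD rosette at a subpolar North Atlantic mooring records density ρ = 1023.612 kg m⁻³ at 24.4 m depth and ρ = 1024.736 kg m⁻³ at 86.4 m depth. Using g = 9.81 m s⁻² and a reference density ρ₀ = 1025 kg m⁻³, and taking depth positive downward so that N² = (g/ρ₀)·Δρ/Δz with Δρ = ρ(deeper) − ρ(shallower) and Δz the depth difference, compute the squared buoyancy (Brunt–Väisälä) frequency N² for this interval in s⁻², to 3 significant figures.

1.74 × 10⁻⁴ s⁻²

Δρ = 1024.736 − 1023.612 = 1.124 kg m⁻³ over Δz = 86.4 − 24.4 = 62 m.
N² = (9.81/1025) × (1.124/62) = 1.7351 × 10⁻⁴ s⁻² ≈ 1.74 × 10⁻⁴ s⁻².
A positive N² confirms static stability across the interval.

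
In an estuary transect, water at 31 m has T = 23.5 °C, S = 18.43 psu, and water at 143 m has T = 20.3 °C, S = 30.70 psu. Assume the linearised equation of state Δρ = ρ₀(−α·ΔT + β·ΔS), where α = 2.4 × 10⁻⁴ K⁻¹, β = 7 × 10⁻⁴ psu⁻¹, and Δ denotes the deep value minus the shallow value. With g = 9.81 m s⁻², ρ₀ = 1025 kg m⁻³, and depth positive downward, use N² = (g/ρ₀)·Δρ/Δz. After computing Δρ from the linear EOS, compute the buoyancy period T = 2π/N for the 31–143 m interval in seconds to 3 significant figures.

219 s

ΔT = -3.2 K, ΔS = +12.27 psu (deep − shallow).
Δρ/ρ₀ = −αΔT + βΔS = 7.68 × 10⁻⁴ + 8.589 × 10⁻³ = 9.357 × 10⁻³, so Δρ ≈ 9.591 kg m⁻³.
N² = (g/ρ₀)·Δρ/Δz = g·(Δρ/ρ₀)/Δz = 9.81 × 9.357 × 10⁻³ / 112 = 8.1957 × 10⁻⁴ s⁻².
N = √(8.1957 × 10⁻⁴) = 0.028628 rad s⁻¹ → T = 2π/N = 219.48 s ≈ 219 s.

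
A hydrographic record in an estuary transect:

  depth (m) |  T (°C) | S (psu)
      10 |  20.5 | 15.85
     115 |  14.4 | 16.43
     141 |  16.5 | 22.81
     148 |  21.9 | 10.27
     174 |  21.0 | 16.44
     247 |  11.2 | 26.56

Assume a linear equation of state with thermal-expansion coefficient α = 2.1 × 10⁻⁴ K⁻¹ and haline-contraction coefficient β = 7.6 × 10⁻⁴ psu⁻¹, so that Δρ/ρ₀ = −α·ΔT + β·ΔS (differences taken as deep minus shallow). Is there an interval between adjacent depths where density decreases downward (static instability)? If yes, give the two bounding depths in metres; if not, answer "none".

141–148 m

Evaluate Δρ/ρ₀ = −αΔT + βΔS across each adjacent pair:
  10–115 m: −αΔT+βΔS = −(2.1 × 10⁻⁴)(-6.1)+(7.6 × 10⁻⁴)(+0.58) = 1.7 × 10⁻³ → stable
  115–141 m: −αΔT+βΔS = −(2.1 × 10⁻⁴)(+2.1)+(7.6 × 10⁻⁴)(+6.38) = 4.4 × 10⁻³ → stable
  141–148 m: −αΔT+βΔS = −(2.1 × 10⁻⁴)(+5.4)+(7.6 × 10⁻⁴)(-12.54) = -0.011 → UNSTABLE
  148–174 m: −αΔT+βΔS = −(2.1 × 10⁻⁴)(-0.9)+(7.6 × 10⁻⁴)(+6.17) = 4.9 × 10⁻³ → stable
  174–247 m: −αΔT+βΔS = −(2.1 × 10⁻⁴)(-9.8)+(7.6 × 10⁻⁴)(+10.12) = 9.7 × 10⁻³ → stable
The 141–148 m interval has Δρ < 0: lighter water underlies denser water.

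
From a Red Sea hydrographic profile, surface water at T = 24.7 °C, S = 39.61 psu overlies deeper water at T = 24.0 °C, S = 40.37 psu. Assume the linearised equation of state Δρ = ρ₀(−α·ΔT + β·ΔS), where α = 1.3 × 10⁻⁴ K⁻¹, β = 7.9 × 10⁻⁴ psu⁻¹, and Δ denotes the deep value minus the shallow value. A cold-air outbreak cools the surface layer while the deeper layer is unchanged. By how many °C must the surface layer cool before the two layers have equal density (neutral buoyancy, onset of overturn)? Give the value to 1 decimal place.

5.3 °C

Neutral buoyancy requires Δρ = 0, i.e. −α(T_deep − T_surf′) + β(S_deep − S_surf) = 0.
T_surf′ = T_deep − (β/α)·ΔS = 24.0 − (7.9 × 10⁻⁴/1.3 × 10⁻⁴)·(+0.76) = 19.382 °C.
Cooling required: 24.7 − (19.382) = 5.318 °C.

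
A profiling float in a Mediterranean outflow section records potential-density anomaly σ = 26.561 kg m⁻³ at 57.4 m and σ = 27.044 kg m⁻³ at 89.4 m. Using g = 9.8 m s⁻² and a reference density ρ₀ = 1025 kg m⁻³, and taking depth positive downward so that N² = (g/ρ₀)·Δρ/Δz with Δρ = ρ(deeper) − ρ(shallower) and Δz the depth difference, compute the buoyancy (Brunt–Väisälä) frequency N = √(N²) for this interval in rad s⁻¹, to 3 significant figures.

Δρ = 1027.044 − 1026.561 = 0.483 kg m⁻³ over Δz = 89.4 − 57.4 = 32 m.
N² = (9.8/1025) × (0.483/32) = 1.4431 × 10⁻⁴ s⁻².
N = √(1.4431 × 10⁻⁴) = 0.012013 rad s⁻¹ ≈ 0.0120 rad s⁻¹.

0.0120 rad s⁻¹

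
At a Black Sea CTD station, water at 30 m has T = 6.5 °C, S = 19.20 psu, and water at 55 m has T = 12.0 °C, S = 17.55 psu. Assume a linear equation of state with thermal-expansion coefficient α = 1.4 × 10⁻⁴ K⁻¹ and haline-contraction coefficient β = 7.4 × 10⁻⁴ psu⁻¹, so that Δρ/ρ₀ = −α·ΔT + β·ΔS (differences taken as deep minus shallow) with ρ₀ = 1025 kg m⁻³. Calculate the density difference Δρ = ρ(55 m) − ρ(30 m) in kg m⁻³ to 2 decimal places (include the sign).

ΔT = +5.5 K, ΔS = -1.65 psu (deep − shallow).
Δρ/ρ₀ = −(1.4 × 10⁻⁴)(+5.5) + (7.4 × 10⁻⁴)(-1.65) = -1.991 × 10⁻³.
Δρ = 1025 × (-1.991 × 10⁻³) = -2.04 kg m⁻³.
Negative Δρ: lighter below, statically unstable.

-2.04 kg m⁻³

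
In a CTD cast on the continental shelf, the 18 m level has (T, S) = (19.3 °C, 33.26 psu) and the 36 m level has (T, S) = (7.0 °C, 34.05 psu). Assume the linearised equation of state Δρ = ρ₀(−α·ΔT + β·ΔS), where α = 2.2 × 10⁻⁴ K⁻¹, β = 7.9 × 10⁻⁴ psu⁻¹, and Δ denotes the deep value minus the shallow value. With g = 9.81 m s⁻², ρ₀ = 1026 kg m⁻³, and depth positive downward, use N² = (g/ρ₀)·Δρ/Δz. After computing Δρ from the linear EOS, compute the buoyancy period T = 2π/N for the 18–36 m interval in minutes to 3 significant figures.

2.46 min

ΔT = -12.3 K, ΔS = +0.79 psu (deep − shallow).
Δρ/ρ₀ = −αΔT + βΔS = 2.706 × 10⁻³ + 6.241 × 10⁻⁴ = 3.3301 × 10⁻³, so Δρ ≈ 3.417 kg m⁻³.
N² = (g/ρ₀)·Δρ/Δz = g·(Δρ/ρ₀)/Δz = 9.81 × 3.3301 × 10⁻³ / 18 = 1.8149 × 10⁻³ s⁻².
N = √(1.8149 × 10⁻³) = 0.042602 rad s⁻¹ → T = 2π/N = 147.49 s = 2.4582 min ≈ 2.46 min.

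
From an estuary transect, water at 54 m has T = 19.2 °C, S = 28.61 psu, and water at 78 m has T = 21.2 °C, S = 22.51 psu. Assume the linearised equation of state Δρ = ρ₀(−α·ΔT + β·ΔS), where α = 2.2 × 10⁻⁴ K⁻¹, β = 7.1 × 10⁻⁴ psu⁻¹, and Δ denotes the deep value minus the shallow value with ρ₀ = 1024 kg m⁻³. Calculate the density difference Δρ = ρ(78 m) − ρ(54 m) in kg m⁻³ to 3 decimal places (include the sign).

-4.886 kg m⁻³

ΔT = +2.0 K, ΔS = -6.10 psu (deep − shallow).
Δρ/ρ₀ = −(2.2 × 10⁻⁴)(+2.0) + (7.1 × 10⁻⁴)(-6.10) = -4.771 × 10⁻³.
Δρ = 1024 × (-4.771 × 10⁻³) = -4.886 kg m⁻³.
Negative Δρ: lighter below, statically unstable.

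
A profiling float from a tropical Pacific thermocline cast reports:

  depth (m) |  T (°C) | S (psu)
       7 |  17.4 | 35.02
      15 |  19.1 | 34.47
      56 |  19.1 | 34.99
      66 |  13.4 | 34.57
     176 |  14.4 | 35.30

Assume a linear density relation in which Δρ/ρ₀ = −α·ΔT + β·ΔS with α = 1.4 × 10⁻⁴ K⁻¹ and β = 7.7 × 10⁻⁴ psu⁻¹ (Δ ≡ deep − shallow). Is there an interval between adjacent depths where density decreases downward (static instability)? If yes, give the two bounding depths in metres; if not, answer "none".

Evaluate Δρ/ρ₀ = −αΔT + βΔS across each adjacent pair:
  7–15 m: −αΔT+βΔS = −(1.4 × 10⁻⁴)(+1.7)+(7.7 × 10⁻⁴)(-0.55) = -6.6 × 10⁻⁴ → UNSTABLE
  15–56 m: −αΔT+βΔS = −(1.4 × 10⁻⁴)(+0.0)+(7.7 × 10⁻⁴)(+0.52) = 4.0 × 10⁻⁴ → stable
  56–66 m: −αΔT+βΔS = −(1.4 × 10⁻⁴)(-5.7)+(7.7 × 10⁻⁴)(-0.42) = 4.7 × 10⁻⁴ → stable
  66–176 m: −αΔT+βΔS = −(1.4 × 10⁻⁴)(+1.0)+(7.7 × 10⁻⁴)(+0.73) = 4.2 × 10⁻⁴ → stable
The 7–15 m interval has Δρ < 0: lighter water underlies denser water.

7–15 m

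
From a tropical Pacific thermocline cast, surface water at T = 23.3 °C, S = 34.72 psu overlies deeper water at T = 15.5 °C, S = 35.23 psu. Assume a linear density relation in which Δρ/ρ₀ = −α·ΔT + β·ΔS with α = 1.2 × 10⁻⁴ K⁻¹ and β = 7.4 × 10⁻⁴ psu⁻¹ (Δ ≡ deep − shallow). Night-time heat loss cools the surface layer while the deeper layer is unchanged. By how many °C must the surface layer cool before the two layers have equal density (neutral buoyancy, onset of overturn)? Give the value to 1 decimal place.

10.9 °C

Neutral buoyancy requires Δρ = 0, i.e. −α(T_deep − T_surf′) + β(S_deep − S_surf) = 0.
T_surf′ = T_deep − (β/α)·ΔS = 15.5 − (7.4 × 10⁻⁴/1.2 × 10⁻⁴)·(+0.51) = 12.355 °C.
Cooling required: 23.3 − (12.355) = 10.945 °C.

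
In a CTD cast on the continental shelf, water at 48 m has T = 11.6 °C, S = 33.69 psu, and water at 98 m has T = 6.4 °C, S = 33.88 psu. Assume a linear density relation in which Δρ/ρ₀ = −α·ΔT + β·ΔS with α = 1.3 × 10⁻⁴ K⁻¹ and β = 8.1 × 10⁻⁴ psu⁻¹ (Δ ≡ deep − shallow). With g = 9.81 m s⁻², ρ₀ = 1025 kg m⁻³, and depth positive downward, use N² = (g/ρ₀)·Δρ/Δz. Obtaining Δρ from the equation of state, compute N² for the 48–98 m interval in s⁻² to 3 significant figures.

1.63 × 10⁻⁴ s⁻²

ΔT = -5.2 K, ΔS = +0.19 psu (deep − shallow).
Δρ/ρ₀ = −αΔT + βΔS = 6.76 × 10⁻⁴ + 1.539 × 10⁻⁴ = 8.299 × 10⁻⁴, so Δρ ≈ 0.8506 kg m⁻³.
N² = (g/ρ₀)·Δρ/Δz = g·(Δρ/ρ₀)/Δz = 9.81 × 8.299 × 10⁻⁴ / 50 = 1.6283 × 10⁻⁴ s⁻² ≈ 1.63 × 10⁻⁴ s⁻².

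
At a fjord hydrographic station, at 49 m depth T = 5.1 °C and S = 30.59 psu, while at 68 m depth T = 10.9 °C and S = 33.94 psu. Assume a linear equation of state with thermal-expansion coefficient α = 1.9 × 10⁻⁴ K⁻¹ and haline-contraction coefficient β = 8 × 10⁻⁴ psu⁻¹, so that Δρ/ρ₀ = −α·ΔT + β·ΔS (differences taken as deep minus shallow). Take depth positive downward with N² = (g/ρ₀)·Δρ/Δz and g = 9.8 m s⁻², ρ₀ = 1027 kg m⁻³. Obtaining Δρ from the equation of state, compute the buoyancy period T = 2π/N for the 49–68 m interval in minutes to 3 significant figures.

3.67 min

ΔT = +5.8 K, ΔS = +3.35 psu (deep − shallow).
Δρ/ρ₀ = −αΔT + βΔS = -1.102 × 10⁻³ + 2.68 × 10⁻³ = 1.578 × 10⁻³, so Δρ ≈ 1.621 kg m⁻³.
N² = (g/ρ₀)·Δρ/Δz = g·(Δρ/ρ₀)/Δz = 9.8 × 1.578 × 10⁻³ / 19 = 8.1392 × 10⁻⁴ s⁻².
N = √(8.1392 × 10⁻⁴) = 0.028529 rad s⁻¹ → T = 2π/N = 220.24 s = 3.6707 min ≈ 3.67 min.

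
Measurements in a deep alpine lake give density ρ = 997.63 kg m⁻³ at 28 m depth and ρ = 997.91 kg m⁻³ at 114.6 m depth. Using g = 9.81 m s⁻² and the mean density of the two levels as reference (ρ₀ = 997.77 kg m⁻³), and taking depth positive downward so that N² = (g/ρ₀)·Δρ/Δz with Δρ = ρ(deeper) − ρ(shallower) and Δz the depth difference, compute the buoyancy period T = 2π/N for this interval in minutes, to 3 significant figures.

18.6 min

Δρ = 997.91 − 997.63 = 0.28 kg m⁻³ over Δz = 114.6 − 28 = 86.6 m.
N² = (9.81/997.77) × (0.28/86.6) = 3.1789 × 10⁻⁵ s⁻².
N = √(3.1789 × 10⁻⁵) = 5.6382 × 10⁻³ rad s⁻¹, so T = 2π/N = 1.1144 × 10³ s = 18.573 min ≈ 18.6 min.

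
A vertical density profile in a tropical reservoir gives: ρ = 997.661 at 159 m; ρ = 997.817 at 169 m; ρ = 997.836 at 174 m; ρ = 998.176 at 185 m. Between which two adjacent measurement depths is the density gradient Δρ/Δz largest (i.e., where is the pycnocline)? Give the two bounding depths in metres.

Compute the density gradient over each adjacent pair:
  159–169 m: Δρ/Δz = 0.156/10 = 0.016 kg m⁻⁴
  169–174 m: Δρ/Δz = 0.019/5 = 3.8 × 10⁻³ kg m⁻⁴
  174–185 m: Δρ/Δz = 0.340/11 = 0.031 kg m⁻⁴
The largest gradient is in the 174–185 m interval — the pycnocline.

174–185 m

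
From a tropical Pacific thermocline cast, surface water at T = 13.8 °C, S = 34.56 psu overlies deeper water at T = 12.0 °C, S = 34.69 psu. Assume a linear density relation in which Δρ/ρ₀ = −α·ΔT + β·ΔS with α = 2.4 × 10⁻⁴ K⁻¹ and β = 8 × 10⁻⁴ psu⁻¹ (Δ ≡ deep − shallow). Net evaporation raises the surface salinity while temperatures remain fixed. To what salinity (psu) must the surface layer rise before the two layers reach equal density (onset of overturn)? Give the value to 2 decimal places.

35.23 psu

Neutral buoyancy requires −α(T_deep − T_surf) + β(S_deep − S_surf′) = 0.
S_surf′ = S_deep − (α/β)·ΔT = 34.69 − (2.4 × 10⁻⁴/8 × 10⁻⁴)·(-1.8) = 35.2300 psu.
Increase required: 35.2300 − 34.56 = 0.6700 psu.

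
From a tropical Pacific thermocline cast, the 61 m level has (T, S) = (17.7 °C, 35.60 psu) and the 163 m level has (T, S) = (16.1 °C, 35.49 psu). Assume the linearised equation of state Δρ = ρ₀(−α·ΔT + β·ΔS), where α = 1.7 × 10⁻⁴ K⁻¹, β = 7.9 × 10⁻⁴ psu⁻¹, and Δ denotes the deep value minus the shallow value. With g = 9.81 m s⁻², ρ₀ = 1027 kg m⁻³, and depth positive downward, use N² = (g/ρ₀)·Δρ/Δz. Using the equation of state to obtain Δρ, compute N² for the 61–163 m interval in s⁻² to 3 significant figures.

ΔT = -1.6 K, ΔS = -0.11 psu (deep − shallow).
Δρ/ρ₀ = −αΔT + βΔS = 2.72 × 10⁻⁴ − 8.69 × 10⁻⁵ = 1.851 × 10⁻⁴, so Δρ ≈ 0.1901 kg m⁻³.
N² = (g/ρ₀)·Δρ/Δz = g·(Δρ/ρ₀)/Δz = 9.81 × 1.851 × 10⁻⁴ / 102 = 1.7802 × 10⁻⁵ s⁻² ≈ 1.78 × 10⁻⁵ s⁻².

1.78 × 10⁻⁵ s⁻²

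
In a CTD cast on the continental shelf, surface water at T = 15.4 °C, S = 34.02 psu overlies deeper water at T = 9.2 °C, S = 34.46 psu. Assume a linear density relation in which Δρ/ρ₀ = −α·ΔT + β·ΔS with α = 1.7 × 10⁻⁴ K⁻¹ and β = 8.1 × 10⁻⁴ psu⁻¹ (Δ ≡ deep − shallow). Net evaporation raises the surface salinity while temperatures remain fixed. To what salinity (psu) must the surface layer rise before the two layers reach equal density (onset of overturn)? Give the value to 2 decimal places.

Neutral buoyancy requires −α(T_deep − T_surf) + β(S_deep − S_surf′) = 0.
S_surf′ = S_deep − (α/β)·ΔT = 34.46 − (1.7 × 10⁻⁴/8.1 × 10⁻⁴)·(-6.2) = 35.7612 psu.
Increase required: 35.7612 − 34.02 = 1.7412 psu.

35.76 psu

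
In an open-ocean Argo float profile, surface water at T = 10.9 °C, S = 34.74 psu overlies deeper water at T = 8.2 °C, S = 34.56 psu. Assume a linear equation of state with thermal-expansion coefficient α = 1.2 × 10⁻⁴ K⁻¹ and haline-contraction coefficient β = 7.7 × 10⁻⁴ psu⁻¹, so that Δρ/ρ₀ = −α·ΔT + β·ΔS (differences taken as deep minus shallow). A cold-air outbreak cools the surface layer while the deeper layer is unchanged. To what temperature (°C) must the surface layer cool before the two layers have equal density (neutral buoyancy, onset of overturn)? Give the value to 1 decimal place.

Neutral buoyancy requires Δρ = 0, i.e. −α(T_deep − T_surf′) + β(S_deep − S_surf) = 0.
T_surf′ = T_deep − (β/α)·ΔS = 8.2 − (7.7 × 10⁻⁴/1.2 × 10⁻⁴)·(-0.18) = 9.355 °C.
Cooling required: 10.9 − (9.355) = 1.545 °C.

9.4 °C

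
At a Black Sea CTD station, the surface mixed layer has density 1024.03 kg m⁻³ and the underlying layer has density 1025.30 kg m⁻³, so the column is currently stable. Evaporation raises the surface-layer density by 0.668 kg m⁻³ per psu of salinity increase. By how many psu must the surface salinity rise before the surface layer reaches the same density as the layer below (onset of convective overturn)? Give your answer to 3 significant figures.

1.90 psu

Density deficit of the surface layer: 1025.30 − 1024.03 = 1.27 kg m⁻³.
Required change = 1.27 / 0.668 = 1.90 psu.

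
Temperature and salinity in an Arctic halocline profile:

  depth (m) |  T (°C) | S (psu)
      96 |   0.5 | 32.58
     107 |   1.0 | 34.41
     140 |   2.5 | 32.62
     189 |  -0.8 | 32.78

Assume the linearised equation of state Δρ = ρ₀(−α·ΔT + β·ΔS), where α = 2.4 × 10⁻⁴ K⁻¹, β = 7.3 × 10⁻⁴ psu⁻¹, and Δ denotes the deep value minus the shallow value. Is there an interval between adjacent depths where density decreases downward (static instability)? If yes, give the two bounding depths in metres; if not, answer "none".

Evaluate Δρ/ρ₀ = −αΔT + βΔS across each adjacent pair:
  96–107 m: −αΔT+βΔS = −(2.4 × 10⁻⁴)(+0.5)+(7.3 × 10⁻⁴)(+1.83) = 1.2 × 10⁻³ → stable
  107–140 m: −αΔT+βΔS = −(2.4 × 10⁻⁴)(+1.5)+(7.3 × 10⁻⁴)(-1.79) = -1.7 × 10⁻³ → UNSTABLE
  140–189 m: −αΔT+βΔS = −(2.4 × 10⁻⁴)(-3.3)+(7.3 × 10⁻⁴)(+0.16) = 9.1 × 10⁻⁴ → stable
The 107–140 m interval has Δρ < 0: lighter water underlies denser water.

107–140 m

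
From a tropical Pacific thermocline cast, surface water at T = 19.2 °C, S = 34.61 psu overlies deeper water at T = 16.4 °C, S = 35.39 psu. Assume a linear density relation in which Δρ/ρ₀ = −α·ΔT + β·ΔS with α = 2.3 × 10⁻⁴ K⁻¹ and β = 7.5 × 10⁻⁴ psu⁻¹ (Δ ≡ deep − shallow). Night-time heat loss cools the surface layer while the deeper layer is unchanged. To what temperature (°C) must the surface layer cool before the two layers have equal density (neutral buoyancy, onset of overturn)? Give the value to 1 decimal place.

13.9 °C

Neutral buoyancy requires Δρ = 0, i.e. −α(T_deep − T_surf′) + β(S_deep − S_surf) = 0.
T_surf′ = T_deep − (β/α)·ΔS = 16.4 − (7.5 × 10⁻⁴/2.3 × 10⁻⁴)·(+0.78) = 13.857 °C.
Cooling required: 19.2 − (13.857) = 5.343 °C.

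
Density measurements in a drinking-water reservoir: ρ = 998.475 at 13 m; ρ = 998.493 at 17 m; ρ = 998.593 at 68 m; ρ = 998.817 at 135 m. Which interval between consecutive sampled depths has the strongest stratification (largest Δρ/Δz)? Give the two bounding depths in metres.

Compute the density gradient over each adjacent pair:
  13–17 m: Δρ/Δz = 0.018/4 = 4.5 × 10⁻³ kg m⁻⁴
  17–68 m: Δρ/Δz = 0.100/51 = 2.0 × 10⁻³ kg m⁻⁴
  68–135 m: Δρ/Δz = 0.224/67 = 3.3 × 10⁻³ kg m⁻⁴
The largest gradient is in the 13–17 m interval — the pycnocline.

13–17 m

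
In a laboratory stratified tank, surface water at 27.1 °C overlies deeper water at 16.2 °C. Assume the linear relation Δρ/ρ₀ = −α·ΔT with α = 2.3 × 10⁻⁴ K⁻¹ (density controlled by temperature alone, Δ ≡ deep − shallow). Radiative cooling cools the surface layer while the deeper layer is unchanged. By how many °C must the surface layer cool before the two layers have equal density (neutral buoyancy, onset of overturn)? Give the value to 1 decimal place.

10.9 °C

With temperature the only control, equal density requires T_surf′ = T_deep.
T_surf′ = 16.2 °C.
Cooling required: 27.1 − 16.2 = 10.9 °C.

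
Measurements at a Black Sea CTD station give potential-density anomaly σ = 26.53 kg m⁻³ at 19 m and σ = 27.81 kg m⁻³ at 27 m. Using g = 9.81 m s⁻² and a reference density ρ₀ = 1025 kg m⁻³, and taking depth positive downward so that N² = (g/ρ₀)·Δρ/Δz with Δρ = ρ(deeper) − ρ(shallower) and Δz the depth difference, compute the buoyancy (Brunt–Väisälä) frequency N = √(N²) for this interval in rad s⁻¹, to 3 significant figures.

0.0391 rad s⁻¹

Δρ = 1027.81 − 1026.53 = 1.28 kg m⁻³ over Δz = 27 − 19 = 8 m.
N² = (9.81/1025) × (1.28/8) = 1.5313 × 10⁻³ s⁻².
N = √(1.5313 × 10⁻³) = 0.039132 rad s⁻¹ ≈ 0.0391 rad s⁻¹.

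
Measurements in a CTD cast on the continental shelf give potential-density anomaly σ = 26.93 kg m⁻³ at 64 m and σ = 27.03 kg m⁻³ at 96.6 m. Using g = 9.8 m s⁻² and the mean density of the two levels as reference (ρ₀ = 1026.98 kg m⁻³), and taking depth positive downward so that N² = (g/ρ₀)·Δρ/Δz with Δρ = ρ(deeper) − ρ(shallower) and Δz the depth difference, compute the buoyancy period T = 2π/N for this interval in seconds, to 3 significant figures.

Δρ = 1027.03 − 1026.93 = 0.10 kg m⁻³ over Δz = 96.6 − 64 = 32.6 m.
N² = (9.8/1026.98) × (0.10/32.6) = 2.9272 × 10⁻⁵ s⁻².
N = √(2.9272 × 10⁻⁵) = 5.4104 × 10⁻³ rad s⁻¹, so T = 2π/N = 1.1613 × 10³ s ≈ 1.16 × 10³ s.

1.16 × 10³ s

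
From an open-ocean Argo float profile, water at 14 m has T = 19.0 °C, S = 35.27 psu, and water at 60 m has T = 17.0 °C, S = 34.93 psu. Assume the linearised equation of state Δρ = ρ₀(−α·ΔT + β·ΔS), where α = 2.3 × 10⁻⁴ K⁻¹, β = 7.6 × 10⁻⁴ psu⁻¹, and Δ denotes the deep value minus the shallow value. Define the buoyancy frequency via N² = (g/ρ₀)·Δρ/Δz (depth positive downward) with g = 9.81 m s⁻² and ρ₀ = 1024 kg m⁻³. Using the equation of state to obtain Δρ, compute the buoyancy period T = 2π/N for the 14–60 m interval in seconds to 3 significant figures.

ΔT = -2.0 K, ΔS = -0.34 psu (deep − shallow).
Δρ/ρ₀ = −αΔT + βΔS = 4.60 × 10⁻⁴ − 2.584 × 10⁻⁴ = 2.016 × 10⁻⁴, so Δρ ≈ 0.2064 kg m⁻³.
N² = (g/ρ₀)·Δρ/Δz = g·(Δρ/ρ₀)/Δz = 9.81 × 2.016 × 10⁻⁴ / 46 = 4.2993 × 10⁻⁵ s⁻².
N = √(4.2993 × 10⁻⁵) = 6.5569 × 10⁻³ rad s⁻¹ → T = 2π/N = 958.26 s ≈ 958 s.

958 s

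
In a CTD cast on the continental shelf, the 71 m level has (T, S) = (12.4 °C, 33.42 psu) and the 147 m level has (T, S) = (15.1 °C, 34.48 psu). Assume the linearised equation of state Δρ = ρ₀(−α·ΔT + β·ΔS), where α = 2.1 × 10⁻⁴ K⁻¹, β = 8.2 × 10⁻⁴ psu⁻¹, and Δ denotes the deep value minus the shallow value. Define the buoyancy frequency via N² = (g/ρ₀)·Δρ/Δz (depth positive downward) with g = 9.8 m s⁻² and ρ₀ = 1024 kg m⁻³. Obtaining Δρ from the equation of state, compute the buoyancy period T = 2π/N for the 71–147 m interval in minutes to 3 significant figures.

ΔT = +2.7 K, ΔS = +1.06 psu (deep − shallow).
Δρ/ρ₀ = −αΔT + βΔS = -5.67 × 10⁻⁴ + 8.692 × 10⁻⁴ = 3.022 × 10⁻⁴, so Δρ ≈ 0.3095 kg m⁻³.
N² = (g/ρ₀)·Δρ/Δz = g·(Δρ/ρ₀)/Δz = 9.8 × 3.022 × 10⁻⁴ / 76 = 3.8968 × 10⁻⁵ s⁻².
N = √(3.8968 × 10⁻⁵) = 6.2424 × 10⁻³ rad s⁻¹ → T = 2π/N = 1.0065 × 10³ s = 16.775 min ≈ 16.8 min.

16.8 min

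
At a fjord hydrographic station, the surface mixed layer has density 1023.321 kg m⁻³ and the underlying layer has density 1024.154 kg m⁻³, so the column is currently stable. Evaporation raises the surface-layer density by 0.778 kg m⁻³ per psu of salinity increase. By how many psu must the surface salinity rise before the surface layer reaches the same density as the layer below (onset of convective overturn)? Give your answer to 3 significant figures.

Density deficit of the surface layer: 1024.154 − 1023.321 = 0.833 kg m⁻³.
Required change = 0.833 / 0.778 = 1.07 psu.

1.07 psu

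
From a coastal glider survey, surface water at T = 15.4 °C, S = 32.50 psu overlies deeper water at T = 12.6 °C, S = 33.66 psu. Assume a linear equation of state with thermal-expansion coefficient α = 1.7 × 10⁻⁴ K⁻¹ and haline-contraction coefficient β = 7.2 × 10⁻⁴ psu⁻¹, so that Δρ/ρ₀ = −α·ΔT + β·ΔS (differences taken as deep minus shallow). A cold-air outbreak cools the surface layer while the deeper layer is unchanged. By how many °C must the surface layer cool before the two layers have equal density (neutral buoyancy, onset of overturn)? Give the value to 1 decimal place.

7.7 °C

Neutral buoyancy requires Δρ = 0, i.e. −α(T_deep − T_surf′) + β(S_deep − S_surf) = 0.
T_surf′ = T_deep − (β/α)·ΔS = 12.6 − (7.2 × 10⁻⁴/1.7 × 10⁻⁴)·(+1.16) = 7.687 °C.
Cooling required: 15.4 − (7.687) = 7.713 °C.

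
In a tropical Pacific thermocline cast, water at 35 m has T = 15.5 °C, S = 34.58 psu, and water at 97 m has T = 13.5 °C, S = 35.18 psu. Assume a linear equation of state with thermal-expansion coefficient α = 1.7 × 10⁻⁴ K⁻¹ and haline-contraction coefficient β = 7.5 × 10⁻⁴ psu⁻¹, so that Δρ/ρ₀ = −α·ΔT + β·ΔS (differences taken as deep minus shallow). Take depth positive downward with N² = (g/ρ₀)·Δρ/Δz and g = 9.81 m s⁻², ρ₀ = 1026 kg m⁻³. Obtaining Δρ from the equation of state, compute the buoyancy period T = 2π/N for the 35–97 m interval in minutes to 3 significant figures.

9.37 min

ΔT = -2.0 K, ΔS = +0.60 psu (deep − shallow).
Δρ/ρ₀ = −αΔT + βΔS = 3.40 × 10⁻⁴ + 4.50 × 10⁻⁴ = 7.90 × 10⁻⁴, so Δρ ≈ 0.8105 kg m⁻³.
N² = (g/ρ₀)·Δρ/Δz = g·(Δρ/ρ₀)/Δz = 9.81 × 7.90 × 10⁻⁴ / 62 = 1.2500 × 10⁻⁴ s⁻².
N = √(1.2500 × 10⁻⁴) = 0.011180 rad s⁻¹ → T = 2π/N = 562.00 s = 9.3667 min ≈ 9.37 min.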